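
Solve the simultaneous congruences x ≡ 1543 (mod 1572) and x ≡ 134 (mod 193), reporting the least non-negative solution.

193327

Write x = 1543 + 1572·k. Then 1572·k ≡ 134 − 1543 ≡ 135 (mod 193).
Need 1572⁻¹ mod 193. Extended Euclid on (193, 28):
193 = 6×28 + 25
28 = 1×25 + 3
25 = 8×3 + 1
3 = 3×1 + 0
Back-substitute:
1 = 25 − 8·3
1 = −8·28 + 9·25
1 = 9·193 − 62·28
1572⁻¹ ≡ 131 (mod 193), so k ≡ 131·135 ≡ 122 (mod 193).
x = 1543 + 1572·122 = 193327.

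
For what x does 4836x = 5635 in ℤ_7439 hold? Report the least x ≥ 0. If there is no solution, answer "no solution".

First find gcd(4836, 7439):
7439 = 1*4836 + 2603
4836 = 1*2603 + 2233
2603 = 1*2233 + 370
2233 = 6*370 + 13
370 = 28*13 + 6
13 = 2*6 + 1
6 = 6*1 + 0
gcd = 1, so a unique solution mod 7439 exists.
Back-substitute for the Bézout coefficients:
1 = 13 − 2·6
1 = −2·370 + 57·13
1 = 57·2233 − 344·370
1 = −344·2603 + 401·2233
1 = 401·4836 − 745·2603
1 = −745·7439 + 1146·4836
So 4836·(1146) ≡ 1 (mod 7439), giving 4836⁻¹ ≡ 1146.
x ≡ 4836⁻¹·5635 ≡ 1146·5635 ≡ 658 (mod 7439).

658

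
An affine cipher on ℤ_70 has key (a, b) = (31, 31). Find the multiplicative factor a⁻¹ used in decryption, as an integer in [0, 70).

61

gcd(70, 31) by repeated division:
70 = 2×31 + 8
31 = 3×8 + 7
8 = 1×7 + 1
7 = 7×1 + 0
gcd = 1, so the inverse exists. Back-substitute:
1 = 8 − 7
1 = −31 + 4·8
1 = 4·70 − 9·31
So 31·(-9) ≡ 1 (mod 70), and -9 ≡ 61 (mod 70).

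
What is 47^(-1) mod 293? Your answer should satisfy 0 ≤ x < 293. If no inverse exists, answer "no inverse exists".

106

Extended Euclidean algorithm:
293 = 6×47 + 11
47 = 4×11 + 3
11 = 3×3 + 2
3 = 1×2 + 1
2 = 2×1 + 0
The gcd is 1. Working backward:
1 = 3 − 2
1 = −11 + 4·3
1 = 4·47 − 17·11
1 = −17·293 + 106·47
So 47·106 ≡ 1 (mod 293).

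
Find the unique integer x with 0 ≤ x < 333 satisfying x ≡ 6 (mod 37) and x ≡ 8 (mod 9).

80

Write x = 6 + 37·k. Then 37·k ≡ 8 − 6 ≡ 2 (mod 9).
Need 37⁻¹ mod 9. Extended Euclid on (9, 1):
9 = 9×1 + 0
37⁻¹ ≡ 1 (mod 9), so k ≡ 1·2 ≡ 2 (mod 9).
x = 6 + 37·2 = 80.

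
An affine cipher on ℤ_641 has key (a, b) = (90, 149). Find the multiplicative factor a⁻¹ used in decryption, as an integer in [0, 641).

349

Extended Euclidean algorithm:
641 = 7×90 + 11
90 = 8×11 + 2
11 = 5×2 + 1
2 = 2×1 + 0
gcd = 1, so the inverse exists. Back-substitute:
1 = 11 − 5·2
1 = −5·90 + 41·11
1 = 41·641 − 292·90
Hence 90⁻¹ ≡ -292 ≡ 349 (mod 641).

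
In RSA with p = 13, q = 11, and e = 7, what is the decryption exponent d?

φ(n) = (p−1)(q−1) = 12·10 = 120.
Need d with 7·d ≡ 1 (mod 120). Apply the extended Euclidean algorithm:
120 = 17·7 + 1
7 = 7·1 + 0
Back-substitute:
1 = 120 − 17·7
So 7·(-17) ≡ 1 (mod 120), hence d ≡ -17 ≡ 103 (mod 120).

103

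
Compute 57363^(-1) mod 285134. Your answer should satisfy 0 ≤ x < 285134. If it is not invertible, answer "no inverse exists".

126877

Extended Euclidean algorithm:
285134 = 4*57363 + 55682
57363 = 1*55682 + 1681
55682 = 33*1681 + 209
1681 = 8*209 + 9
209 = 23*9 + 2
9 = 4*2 + 1
2 = 2*1 + 0
The gcd is 1. Working backward:
1 = 9 − 4·2
1 = −4·209 + 93·9
1 = 93·1681 − 748·209
1 = −748·55682 + 24777·1681
1 = 24777·57363 − 25525·55682
1 = −25525·285134 + 126877·57363
So 57363·126877 ≡ 1 (mod 285134).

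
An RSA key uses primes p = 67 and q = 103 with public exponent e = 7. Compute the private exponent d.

3847

φ(n) = (p−1)(q−1) = 66·102 = 6732.
Need d with 7·d ≡ 1 (mod 6732). Apply the extended Euclidean algorithm:
6732 = 961·7 + 5
7 = 1·5 + 2
5 = 2·2 + 1
2 = 2·1 + 0
Back-substitute:
1 = 5 − 2·2
1 = −2·7 + 3·5
1 = 3·6732 − 2885·7
So 7·(-2885) ≡ 1 (mod 6732), hence d ≡ -2885 ≡ 3847 (mod 6732).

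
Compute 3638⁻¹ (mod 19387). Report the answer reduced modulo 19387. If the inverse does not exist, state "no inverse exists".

Apply the Euclidean algorithm to 19387 and 3638:
19387 = 5*3638 + 1197
3638 = 3*1197 + 47
1197 = 25*47 + 22
47 = 2*22 + 3
22 = 7*3 + 1
3 = 3*1 + 0
The gcd is 1. Working backward:
1 = 22 − 7·3
1 = −7·47 + 15·22
1 = 15·1197 − 382·47
1 = −382·3638 + 1161·1197
1 = 1161·19387 − 6187·3638
Hence 3638⁻¹ ≡ -6187 ≡ 13200 (mod 19387).

13200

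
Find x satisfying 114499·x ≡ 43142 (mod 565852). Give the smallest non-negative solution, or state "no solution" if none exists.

no solution

gcd(114499, 565852):
565852 = 4·114499 + 107856
114499 = 1·107856 + 6643
107856 = 16·6643 + 1568
6643 = 4·1568 + 371
1568 = 4·371 + 84
371 = 4·84 + 35
84 = 2·35 + 14
35 = 2·14 + 7
14 = 2·7 + 0
gcd = 7, but 7 ∤ 43142, so the congruence has no solution.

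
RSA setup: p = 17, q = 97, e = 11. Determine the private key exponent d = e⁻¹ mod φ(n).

419

φ(n) = (p−1)(q−1) = 16·96 = 1536.
Need d with 11·d ≡ 1 (mod 1536). Apply the extended Euclidean algorithm:
1536 = 139*11 + 7
11 = 1*7 + 4
7 = 1*4 + 3
4 = 1*3 + 1
3 = 3*1 + 0
Back-substitute:
1 = 4 − 3
1 = −7 + 2·4
1 = 2·11 − 3·7
1 = −3·1536 + 419·11
So 11·419 ≡ 1 (mod 1536), hence d = 419.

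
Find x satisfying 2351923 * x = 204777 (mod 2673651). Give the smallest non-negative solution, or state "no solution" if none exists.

571107

First find gcd(2351923, 2673651):
2673651 = 1*2351923 + 321728
2351923 = 7*321728 + 99827
321728 = 3*99827 + 22247
99827 = 4*22247 + 10839
22247 = 2*10839 + 569
10839 = 19*569 + 28
569 = 20*28 + 9
28 = 3*9 + 1
9 = 9*1 + 0
gcd = 1, so a unique solution mod 2673651 exists.
Back-substitute for the Bézout coefficients:
1 = 28 − 3·9
1 = −3·569 + 61·28
1 = 61·10839 − 1162·569
1 = −1162·22247 + 2385·10839
1 = 2385·99827 − 10702·22247
1 = −10702·321728 + 34491·99827
1 = 34491·2351923 − 252139·321728
1 = −252139·2673651 + 286630·2351923
So 2351923·(286630) ≡ 1 (mod 2673651), giving 2351923⁻¹ ≡ 286630.
x ≡ 2351923⁻¹·204777 ≡ 286630·204777 ≡ 571107 (mod 2673651).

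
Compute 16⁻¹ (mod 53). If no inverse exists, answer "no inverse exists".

10

Run Euclid on (53, 16):
53 = 3×16 + 5
16 = 3×5 + 1
5 = 5×1 + 0
gcd = 1, so the inverse exists. Back-substitute:
1 = 16 − 3·5
1 = −3·53 + 10·16
So 16·10 ≡ 1 (mod 53).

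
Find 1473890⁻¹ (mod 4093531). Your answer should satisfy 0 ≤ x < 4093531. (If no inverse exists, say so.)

3146280

Run Euclid on (4093531, 1473890):
4093531 = 2*1473890 + 1145751
1473890 = 1*1145751 + 328139
1145751 = 3*328139 + 161334
328139 = 2*161334 + 5471
161334 = 29*5471 + 2675
5471 = 2*2675 + 121
2675 = 22*121 + 13
121 = 9*13 + 4
13 = 3*4 + 1
4 = 4*1 + 0
gcd = 1, so the inverse exists. Back-substitute:
1 = 13 − 3·4
1 = −3·121 + 28·13
1 = 28·2675 − 619·121
1 = −619·5471 + 1266·2675
1 = 1266·161334 − 37333·5471
1 = −37333·328139 + 75932·161334
1 = 75932·1145751 − 265129·328139
1 = −265129·1473890 + 341061·1145751
1 = 341061·4093531 − 947251·1473890
Thus 1473890·(-947251) ≡ 1 (mod 4093531); reducing, -947251 mod 4093531 = 3146280.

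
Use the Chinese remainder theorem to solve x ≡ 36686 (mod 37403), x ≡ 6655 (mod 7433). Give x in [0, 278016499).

Write x = 36686 + 37403·k. Then 37403·k ≡ 6655 − 36686 ≡ 7134 (mod 7433).
Need 37403⁻¹ mod 7433. Extended Euclid on (7433, 238):
7433 = 31×238 + 55
238 = 4×55 + 18
55 = 3×18 + 1
18 = 18×1 + 0
Back-substitute:
1 = 55 − 3·18
1 = −3·238 + 13·55
1 = 13·7433 − 406·238
37403⁻¹ ≡ 7027 (mod 7433), so k ≡ 7027·7134 ≡ 2466 (mod 7433).
x = 36686 + 37403·2466 = 92272484.

92272484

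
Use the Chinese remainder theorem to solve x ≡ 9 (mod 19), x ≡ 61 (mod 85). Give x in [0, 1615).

826

Write x = 9 + 19·k. Then 19·k ≡ 61 − 9 ≡ 52 (mod 85).
Need 19⁻¹ mod 85. Extended Euclid on (85, 19):
85 = 4×19 + 9
19 = 2×9 + 1
9 = 9×1 + 0
Back-substitute:
1 = 19 − 2·9
1 = −2·85 + 9·19
19⁻¹ ≡ 9 (mod 85), so k ≡ 9·52 ≡ 43 (mod 85).
x = 9 + 19·43 = 826.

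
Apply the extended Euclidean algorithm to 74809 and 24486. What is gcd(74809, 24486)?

7

Repeated division:
74809 = 3·24486 + 1351
24486 = 18·1351 + 168
1351 = 8·168 + 7
168 = 24·7 + 0
gcd(74809, 24486) = 7.
Working backward:
7 = 1351 − 8·168
7 = −8·24486 + 145·1351
7 = 145·74809 − 443·24486
So 7 = (145)·74809 + (-443)·24486.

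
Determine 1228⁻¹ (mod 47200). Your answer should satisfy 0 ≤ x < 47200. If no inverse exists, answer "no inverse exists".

no inverse exists

Euclidean algorithm on 47200, 1228:
47200 = 38*1228 + 536
1228 = 2*536 + 156
536 = 3*156 + 68
156 = 2*68 + 20
68 = 3*20 + 8
20 = 2*8 + 4
8 = 2*4 + 0
The gcd is 4, not 1, hence no inverse exists.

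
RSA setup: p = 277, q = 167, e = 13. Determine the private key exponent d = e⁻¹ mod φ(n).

10573

φ(n) = (p−1)(q−1) = 276·166 = 45816.
Need d with 13·d ≡ 1 (mod 45816). Apply the extended Euclidean algorithm:
45816 = 3524·13 + 4
13 = 3·4 + 1
4 = 4·1 + 0
Back-substitute:
1 = 13 − 3·4
1 = −3·45816 + 10573·13
So 13·10573 ≡ 1 (mod 45816), hence d = 10573.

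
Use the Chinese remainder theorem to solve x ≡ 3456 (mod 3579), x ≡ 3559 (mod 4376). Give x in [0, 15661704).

13306599

Write x = 3456 + 3579·k. Then 3579·k ≡ 3559 − 3456 ≡ 103 (mod 4376).
Need 3579⁻¹ mod 4376. Extended Euclid on (4376, 3579):
4376 = 1×3579 + 797
3579 = 4×797 + 391
797 = 2×391 + 15
391 = 26×15 + 1
15 = 15×1 + 0
Back-substitute:
1 = 391 − 26·15
1 = −26·797 + 53·391
1 = 53·3579 − 238·797
1 = −238·4376 + 291·3579
3579⁻¹ ≡ 291 (mod 4376), so k ≡ 291·103 ≡ 3717 (mod 4376).
x = 3456 + 3579·3717 = 13306599.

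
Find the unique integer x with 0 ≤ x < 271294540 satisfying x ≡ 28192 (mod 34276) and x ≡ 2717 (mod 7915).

18879992

Write x = 28192 + 34276·k. Then 34276·k ≡ 2717 − 28192 ≡ 6185 (mod 7915).
Need 34276⁻¹ mod 7915. Extended Euclid on (7915, 2616):
7915 = 3×2616 + 67
2616 = 39×67 + 3
67 = 22×3 + 1
3 = 3×1 + 0
Back-substitute:
1 = 67 − 22·3
1 = −22·2616 + 859·67
1 = 859·7915 − 2599·2616
34276⁻¹ ≡ 5316 (mod 7915), so k ≡ 5316·6185 ≡ 550 (mod 7915).
x = 28192 + 34276·550 = 18879992.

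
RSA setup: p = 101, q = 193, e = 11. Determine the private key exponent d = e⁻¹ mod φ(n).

φ(n) = (p−1)(q−1) = 100·192 = 19200.
Need d with 11·d ≡ 1 (mod 19200). Apply the extended Euclidean algorithm:
19200 = 1745×11 + 5
11 = 2×5 + 1
5 = 5×1 + 0
Back-substitute:
1 = 11 − 2·5
1 = −2·19200 + 3491·11
So 11·3491 ≡ 1 (mod 19200), hence d = 3491.

3491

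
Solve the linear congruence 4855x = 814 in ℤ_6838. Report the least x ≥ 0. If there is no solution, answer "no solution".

6510

First find gcd(4855, 6838):
6838 = 1·4855 + 1983
4855 = 2·1983 + 889
1983 = 2·889 + 205
889 = 4·205 + 69
205 = 2·69 + 67
69 = 1·67 + 2
67 = 33·2 + 1
2 = 2·1 + 0
gcd = 1, so a unique solution mod 6838 exists.
Back-substitute for the Bézout coefficients:
1 = 67 − 33·2
1 = −33·69 + 34·67
1 = 34·205 − 101·69
1 = −101·889 + 438·205
1 = 438·1983 − 977·889
1 = −977·4855 + 2392·1983
1 = 2392·6838 − 3369·4855
So 4855·(-3369) ≡ 1 (mod 6838), giving 4855⁻¹ ≡ 3469.
x ≡ 4855⁻¹·814 ≡ 3469·814 ≡ 6510 (mod 6838).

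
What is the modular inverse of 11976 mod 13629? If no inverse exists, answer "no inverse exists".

no inverse exists

Euclidean algorithm on 13629, 11976:
13629 = 1×11976 + 1653
11976 = 7×1653 + 405
1653 = 4×405 + 33
405 = 12×33 + 9
33 = 3×9 + 6
9 = 1×6 + 3
6 = 2×3 + 0
Since gcd = 3 > 1, 11976 is not a unit mod 13629.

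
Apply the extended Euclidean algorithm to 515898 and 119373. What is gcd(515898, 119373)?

3

Apply Euclid's algorithm to 515898 and 119373:
515898 = 4*119373 + 38406
119373 = 3*38406 + 4155
38406 = 9*4155 + 1011
4155 = 4*1011 + 111
1011 = 9*111 + 12
111 = 9*12 + 3
12 = 4*3 + 0
gcd(515898, 119373) = 3.
Express as a combination:
3 = 111 − 9·12
3 = −9·1011 + 82·111
3 = 82·4155 − 337·1011
3 = −337·38406 + 3115·4155
3 = 3115·119373 − 9682·38406
3 = −9682·515898 + 41843·119373
So 3 = (-9682)·515898 + (41843)·119373.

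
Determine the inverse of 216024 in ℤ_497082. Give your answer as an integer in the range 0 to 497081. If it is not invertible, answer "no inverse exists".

Compute gcd(216024, 497082):
497082 = 2·216024 + 65034
216024 = 3·65034 + 20922
65034 = 3·20922 + 2268
20922 = 9·2268 + 510
2268 = 4·510 + 228
510 = 2·228 + 54
228 = 4·54 + 12
54 = 4·12 + 6
12 = 2·6 + 0
gcd(216024, 497082) = 6 ≠ 1, so 216024 has no multiplicative inverse modulo 497082.

no inverse exists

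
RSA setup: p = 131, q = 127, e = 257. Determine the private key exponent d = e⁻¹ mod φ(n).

14213

φ(n) = (p−1)(q−1) = 130·126 = 16380.
Need d with 257·d ≡ 1 (mod 16380). Apply the extended Euclidean algorithm:
16380 = 63*257 + 189
257 = 1*189 + 68
189 = 2*68 + 53
68 = 1*53 + 15
53 = 3*15 + 8
15 = 1*8 + 7
8 = 1*7 + 1
7 = 7*1 + 0
Back-substitute:
1 = 8 − 7
1 = −15 + 2·8
1 = 2·53 − 7·15
1 = −7·68 + 9·53
1 = 9·189 − 25·68
1 = −25·257 + 34·189
1 = 34·16380 − 2167·257
So 257·(-2167) ≡ 1 (mod 16380), hence d ≡ -2167 ≡ 14213 (mod 16380).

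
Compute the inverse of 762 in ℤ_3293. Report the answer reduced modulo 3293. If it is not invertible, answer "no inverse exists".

gcd(3293, 762) by repeated division:
3293 = 4·762 + 245
762 = 3·245 + 27
245 = 9·27 + 2
27 = 13·2 + 1
2 = 2·1 + 0
Since gcd(762, 3293) = 1, back-substitute to write 1 as a combination:
1 = 27 − 13·2
1 = −13·245 + 118·27
1 = 118·762 − 367·245
1 = −367·3293 + 1586·762
So 762·1586 ≡ 1 (mod 3293).

1586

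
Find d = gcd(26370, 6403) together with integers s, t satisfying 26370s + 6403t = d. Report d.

Repeated division:
26370 = 4×6403 + 758
6403 = 8×758 + 339
758 = 2×339 + 80
339 = 4×80 + 19
80 = 4×19 + 4
19 = 4×4 + 3
4 = 1×3 + 1
3 = 3×1 + 0
gcd(26370, 6403) = 1.
Back-substituting:
1 = 4 − 3
1 = −19 + 5·4
1 = 5·80 − 21·19
1 = −21·339 + 89·80
1 = 89·758 − 199·339
1 = −199·6403 + 1681·758
1 = 1681·26370 − 6923·6403
So 1 = (1681)·26370 + (-6923)·6403.

1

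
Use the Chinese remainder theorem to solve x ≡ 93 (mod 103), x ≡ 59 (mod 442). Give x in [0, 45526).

3595

Write x = 93 + 103·k. Then 103·k ≡ 59 − 93 ≡ 408 (mod 442).
Need 103⁻¹ mod 442. Extended Euclid on (442, 103):
442 = 4×103 + 30
103 = 3×30 + 13
30 = 2×13 + 4
13 = 3×4 + 1
4 = 4×1 + 0
Back-substitute:
1 = 13 − 3·4
1 = −3·30 + 7·13
1 = 7·103 − 24·30
1 = −24·442 + 103·103
103⁻¹ ≡ 103 (mod 442), so k ≡ 103·408 ≡ 34 (mod 442).
x = 93 + 103·34 = 3595.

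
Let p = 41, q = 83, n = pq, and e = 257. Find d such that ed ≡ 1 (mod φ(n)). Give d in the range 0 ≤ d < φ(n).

φ(n) = (p−1)(q−1) = 40·82 = 3280.
Need d with 257·d ≡ 1 (mod 3280). Apply the extended Euclidean algorithm:
3280 = 12·257 + 196
257 = 1·196 + 61
196 = 3·61 + 13
61 = 4·13 + 9
13 = 1·9 + 4
9 = 2·4 + 1
4 = 4·1 + 0
Back-substitute:
1 = 9 − 2·4
1 = −2·13 + 3·9
1 = 3·61 − 14·13
1 = −14·196 + 45·61
1 = 45·257 − 59·196
1 = −59·3280 + 753·257
So 257·753 ≡ 1 (mod 3280), hence d = 753.

753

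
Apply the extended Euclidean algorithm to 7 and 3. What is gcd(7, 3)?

Repeated division:
7 = 2·3 + 1
3 = 3·1 + 0
gcd(7, 3) = 1.
Working backward:
1 = 7 − 2·3
So 1 = (1)·7 + (-2)·3.

1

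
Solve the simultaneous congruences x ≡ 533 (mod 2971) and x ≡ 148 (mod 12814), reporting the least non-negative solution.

25999754

Write x = 533 + 2971·k. Then 2971·k ≡ 148 − 533 ≡ 12429 (mod 12814).
Need 2971⁻¹ mod 12814. Extended Euclid on (12814, 2971):
12814 = 4*2971 + 930
2971 = 3*930 + 181
930 = 5*181 + 25
181 = 7*25 + 6
25 = 4*6 + 1
6 = 6*1 + 0
Back-substitute:
1 = 25 − 4·6
1 = −4·181 + 29·25
1 = 29·930 − 149·181
1 = −149·2971 + 476·930
1 = 476·12814 − 2053·2971
2971⁻¹ ≡ 10761 (mod 12814), so k ≡ 10761·12429 ≡ 8751 (mod 12814).
x = 533 + 2971·8751 = 25999754.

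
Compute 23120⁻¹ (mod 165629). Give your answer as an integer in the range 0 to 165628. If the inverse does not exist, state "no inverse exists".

37331

gcd(165629, 23120) by repeated division:
165629 = 7×23120 + 3789
23120 = 6×3789 + 386
3789 = 9×386 + 315
386 = 1×315 + 71
315 = 4×71 + 31
71 = 2×31 + 9
31 = 3×9 + 4
9 = 2×4 + 1
4 = 4×1 + 0
The gcd is 1. Working backward:
1 = 9 − 2·4
1 = −2·31 + 7·9
1 = 7·71 − 16·31
1 = −16·315 + 71·71
1 = 71·386 − 87·315
1 = −87·3789 + 854·386
1 = 854·23120 − 5211·3789
1 = −5211·165629 + 37331·23120
So 23120·37331 ≡ 1 (mod 165629).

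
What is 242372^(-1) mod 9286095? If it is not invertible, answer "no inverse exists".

no inverse exists

Euclidean algorithm on 9286095, 242372:
9286095 = 38×242372 + 75959
242372 = 3×75959 + 14495
75959 = 5×14495 + 3484
14495 = 4×3484 + 559
3484 = 6×559 + 130
559 = 4×130 + 39
130 = 3×39 + 13
39 = 3×13 + 0
gcd(242372, 9286095) = 13 ≠ 1, so 242372 has no multiplicative inverse modulo 9286095.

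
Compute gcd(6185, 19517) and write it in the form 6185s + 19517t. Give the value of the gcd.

Euclidean algorithm:
19517 = 3·6185 + 962
6185 = 6·962 + 413
962 = 2·413 + 136
413 = 3·136 + 5
136 = 27·5 + 1
5 = 5·1 + 0
gcd(6185, 19517) = 1.
Working backward:
1 = 136 − 27·5
1 = −27·413 + 82·136
1 = 82·962 − 191·413
1 = −191·6185 + 1228·962
1 = 1228·19517 − 3875·6185
So 1 = (1228)·19517 + (-3875)·6185.

1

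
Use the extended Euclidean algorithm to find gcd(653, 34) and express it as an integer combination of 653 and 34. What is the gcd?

Apply Euclid's algorithm to 653 and 34:
653 = 19×34 + 7
34 = 4×7 + 6
7 = 1×6 + 1
6 = 6×1 + 0
gcd(653, 34) = 1.
Back-substituting:
1 = 7 − 6
1 = −34 + 5·7
1 = 5·653 − 96·34
So 1 = (5)·653 + (-96)·34.

1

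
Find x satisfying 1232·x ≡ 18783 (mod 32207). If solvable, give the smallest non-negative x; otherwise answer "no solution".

no solution

gcd(1232, 32207):
32207 = 26×1232 + 175
1232 = 7×175 + 7
175 = 25×7 + 0
gcd = 7, but 7 ∤ 18783, so the congruence has no solution.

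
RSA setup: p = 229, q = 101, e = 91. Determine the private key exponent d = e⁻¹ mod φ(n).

φ(n) = (p−1)(q−1) = 228·100 = 22800.
Need d with 91·d ≡ 1 (mod 22800). Apply the extended Euclidean algorithm:
22800 = 250×91 + 50
91 = 1×50 + 41
50 = 1×41 + 9
41 = 4×9 + 5
9 = 1×5 + 4
5 = 1×4 + 1
4 = 4×1 + 0
Back-substitute:
1 = 5 − 4
1 = −9 + 2·5
1 = 2·41 − 9·9
1 = −9·50 + 11·41
1 = 11·91 − 20·50
1 = −20·22800 + 5011·91
So 91·5011 ≡ 1 (mod 22800), hence d = 5011.

5011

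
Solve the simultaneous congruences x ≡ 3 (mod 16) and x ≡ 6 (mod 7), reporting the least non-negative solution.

83

Write x = 3 + 16·k. Then 16·k ≡ 6 − 3 ≡ 3 (mod 7).
Need 16⁻¹ mod 7. Extended Euclid on (7, 2):
7 = 3×2 + 1
2 = 2×1 + 0
Back-substitute:
1 = 7 − 3·2
16⁻¹ ≡ 4 (mod 7), so k ≡ 4·3 ≡ 5 (mod 7).
x = 3 + 16·5 = 83.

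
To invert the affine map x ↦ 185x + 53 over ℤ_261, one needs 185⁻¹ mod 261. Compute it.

182

gcd(261, 185) by repeated division:
261 = 1*185 + 76
185 = 2*76 + 33
76 = 2*33 + 10
33 = 3*10 + 3
10 = 3*3 + 1
3 = 3*1 + 0
The gcd is 1. Working backward:
1 = 10 − 3·3
1 = −3·33 + 10·10
1 = 10·76 − 23·33
1 = −23·185 + 56·76
1 = 56·261 − 79·185
So 185·(-79) ≡ 1 (mod 261), and -79 ≡ 182 (mod 261).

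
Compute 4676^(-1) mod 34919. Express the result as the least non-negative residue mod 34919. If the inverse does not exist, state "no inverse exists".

10522

gcd(34919, 4676) by repeated division:
34919 = 7*4676 + 2187
4676 = 2*2187 + 302
2187 = 7*302 + 73
302 = 4*73 + 10
73 = 7*10 + 3
10 = 3*3 + 1
3 = 3*1 + 0
The gcd is 1. Working backward:
1 = 10 − 3·3
1 = −3·73 + 22·10
1 = 22·302 − 91·73
1 = −91·2187 + 659·302
1 = 659·4676 − 1409·2187
1 = −1409·34919 + 10522·4676
So 4676·10522 ≡ 1 (mod 34919).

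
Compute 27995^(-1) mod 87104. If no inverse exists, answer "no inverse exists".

Run Euclid on (87104, 27995):
87104 = 3×27995 + 3119
27995 = 8×3119 + 3043
3119 = 1×3043 + 76
3043 = 40×76 + 3
76 = 25×3 + 1
3 = 3×1 + 0
gcd = 1, so the inverse exists. Back-substitute:
1 = 76 − 25·3
1 = −25·3043 + 1001·76
1 = 1001·3119 − 1026·3043
1 = −1026·27995 + 9209·3119
1 = 9209·87104 − 28653·27995
Hence 27995⁻¹ ≡ -28653 ≡ 58451 (mod 87104).

58451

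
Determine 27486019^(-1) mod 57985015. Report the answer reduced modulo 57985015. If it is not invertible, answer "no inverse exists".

Euclidean algorithm on 57985015, 27486019:
57985015 = 2*27486019 + 3012977
27486019 = 9*3012977 + 369226
3012977 = 8*369226 + 59169
369226 = 6*59169 + 14212
59169 = 4*14212 + 2321
14212 = 6*2321 + 286
2321 = 8*286 + 33
286 = 8*33 + 22
33 = 1*22 + 11
22 = 2*11 + 0
Since gcd = 11 > 1, 27486019 is not a unit mod 57985015.

no inverse exists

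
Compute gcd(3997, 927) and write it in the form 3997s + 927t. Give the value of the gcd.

1

Euclidean algorithm:
3997 = 4·927 + 289
927 = 3·289 + 60
289 = 4·60 + 49
60 = 1·49 + 11
49 = 4·11 + 5
11 = 2·5 + 1
5 = 5·1 + 0
gcd(3997, 927) = 1.
Back-substituting:
1 = 11 − 2·5
1 = −2·49 + 9·11
1 = 9·60 − 11·49
1 = −11·289 + 53·60
1 = 53·927 − 170·289
1 = −170·3997 + 733·927
So 1 = (-170)·3997 + (733)·927.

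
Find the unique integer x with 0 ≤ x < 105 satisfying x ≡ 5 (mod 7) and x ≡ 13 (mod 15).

Write x = 5 + 7·k. Then 7·k ≡ 13 − 5 ≡ 8 (mod 15).
Need 7⁻¹ mod 15. Extended Euclid on (15, 7):
15 = 2×7 + 1
7 = 7×1 + 0
Back-substitute:
1 = 15 − 2·7
7⁻¹ ≡ 13 (mod 15), so k ≡ 13·8 ≡ 14 (mod 15).
x = 5 + 7·14 = 103.

103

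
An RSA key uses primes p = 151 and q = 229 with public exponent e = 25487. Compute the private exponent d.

33623

φ(n) = (p−1)(q−1) = 150·228 = 34200.
Need d with 25487·d ≡ 1 (mod 34200). Apply the extended Euclidean algorithm:
34200 = 1*25487 + 8713
25487 = 2*8713 + 8061
8713 = 1*8061 + 652
8061 = 12*652 + 237
652 = 2*237 + 178
237 = 1*178 + 59
178 = 3*59 + 1
59 = 59*1 + 0
Back-substitute:
1 = 178 − 3·59
1 = −3·237 + 4·178
1 = 4·652 − 11·237
1 = −11·8061 + 136·652
1 = 136·8713 − 147·8061
1 = −147·25487 + 430·8713
1 = 430·34200 − 577·25487
So 25487·(-577) ≡ 1 (mod 34200), hence d ≡ -577 ≡ 33623 (mod 34200).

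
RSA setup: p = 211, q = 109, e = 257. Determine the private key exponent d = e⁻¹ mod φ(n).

353

φ(n) = (p−1)(q−1) = 210·108 = 22680.
Need d with 257·d ≡ 1 (mod 22680). Apply the extended Euclidean algorithm:
22680 = 88×257 + 64
257 = 4×64 + 1
64 = 64×1 + 0
Back-substitute:
1 = 257 − 4·64
1 = −4·22680 + 353·257
So 257·353 ≡ 1 (mod 22680), hence d = 353.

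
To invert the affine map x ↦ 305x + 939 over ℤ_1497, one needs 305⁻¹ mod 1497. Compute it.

1016

Run Euclid on (1497, 305):
1497 = 4×305 + 277
305 = 1×277 + 28
277 = 9×28 + 25
28 = 1×25 + 3
25 = 8×3 + 1
3 = 3×1 + 0
Since gcd(305, 1497) = 1, back-substitute to write 1 as a combination:
1 = 25 − 8·3
1 = −8·28 + 9·25
1 = 9·277 − 89·28
1 = −89·305 + 98·277
1 = 98·1497 − 481·305
Hence 305⁻¹ ≡ -481 ≡ 1016 (mod 1497).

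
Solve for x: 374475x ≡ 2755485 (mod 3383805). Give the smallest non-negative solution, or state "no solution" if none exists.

First find gcd(374475, 3383805):
3383805 = 9*374475 + 13530
374475 = 27*13530 + 9165
13530 = 1*9165 + 4365
9165 = 2*4365 + 435
4365 = 10*435 + 15
435 = 29*15 + 0
gcd = 15 and 15 | 2755485, so solutions exist. Divide through by 15: 24965x ≡ 183699 (mod 225587).
Now find 24965⁻¹ mod 225587:
225587 = 9·24965 + 902
24965 = 27·902 + 611
902 = 1·611 + 291
611 = 2·291 + 29
291 = 10·29 + 1
29 = 29·1 + 0
Back-substitute:
1 = 291 − 10·29
1 = −10·611 + 21·291
1 = 21·902 − 31·611
1 = −31·24965 + 858·902
1 = 858·225587 − 7753·24965
So 24965·(-7753) ≡ 1 (mod 225587), i.e. 24965⁻¹ ≡ 217834.
Then x ≡ 217834·183699 ≡ 137971 (mod 225587); the smallest non-negative solution is x = 137971.

137971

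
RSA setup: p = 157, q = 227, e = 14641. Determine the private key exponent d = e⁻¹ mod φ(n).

φ(n) = (p−1)(q−1) = 156·226 = 35256.
Need d with 14641·d ≡ 1 (mod 35256). Apply the extended Euclidean algorithm:
35256 = 2×14641 + 5974
14641 = 2×5974 + 2693
5974 = 2×2693 + 588
2693 = 4×588 + 341
588 = 1×341 + 247
341 = 1×247 + 94
247 = 2×94 + 59
94 = 1×59 + 35
59 = 1×35 + 24
35 = 1×24 + 11
24 = 2×11 + 2
11 = 5×2 + 1
2 = 2×1 + 0
Back-substitute:
1 = 11 − 5·2
1 = −5·24 + 11·11
1 = 11·35 − 16·24
1 = −16·59 + 27·35
1 = 27·94 − 43·59
1 = −43·247 + 113·94
1 = 113·341 − 156·247
1 = −156·588 + 269·341
1 = 269·2693 − 1232·588
1 = −1232·5974 + 2733·2693
1 = 2733·14641 − 6698·5974
1 = −6698·35256 + 16129·14641
So 14641·16129 ≡ 1 (mod 35256), hence d = 16129.

16129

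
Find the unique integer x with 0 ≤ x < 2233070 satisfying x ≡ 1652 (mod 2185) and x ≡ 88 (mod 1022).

Write x = 1652 + 2185·k. Then 2185·k ≡ 88 − 1652 ≡ 480 (mod 1022).
Need 2185⁻¹ mod 1022. Extended Euclid on (1022, 141):
1022 = 7*141 + 35
141 = 4*35 + 1
35 = 35*1 + 0
Back-substitute:
1 = 141 − 4·35
1 = −4·1022 + 29·141
2185⁻¹ ≡ 29 (mod 1022), so k ≡ 29·480 ≡ 634 (mod 1022).
x = 1652 + 2185·634 = 1386942.

1386942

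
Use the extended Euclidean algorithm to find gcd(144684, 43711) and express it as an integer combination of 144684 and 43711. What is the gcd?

1

Apply Euclid's algorithm to 144684 and 43711:
144684 = 3*43711 + 13551
43711 = 3*13551 + 3058
13551 = 4*3058 + 1319
3058 = 2*1319 + 420
1319 = 3*420 + 59
420 = 7*59 + 7
59 = 8*7 + 3
7 = 2*3 + 1
3 = 3*1 + 0
gcd(144684, 43711) = 1.
Working backward:
1 = 7 − 2·3
1 = −2·59 + 17·7
1 = 17·420 − 121·59
1 = −121·1319 + 380·420
1 = 380·3058 − 881·1319
1 = −881·13551 + 3904·3058
1 = 3904·43711 − 12593·13551
1 = −12593·144684 + 41683·43711
So 1 = (-12593)·144684 + (41683)·43711.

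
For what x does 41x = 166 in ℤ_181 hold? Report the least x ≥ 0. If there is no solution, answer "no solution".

First find gcd(41, 181):
181 = 4×41 + 17
41 = 2×17 + 7
17 = 2×7 + 3
7 = 2×3 + 1
3 = 3×1 + 0
gcd = 1, so a unique solution mod 181 exists.
Back-substitute for the Bézout coefficients:
1 = 7 − 2·3
1 = −2·17 + 5·7
1 = 5·41 − 12·17
1 = −12·181 + 53·41
So 41·(53) ≡ 1 (mod 181), giving 41⁻¹ ≡ 53.
x ≡ 41⁻¹·166 ≡ 53·166 ≡ 110 (mod 181).

110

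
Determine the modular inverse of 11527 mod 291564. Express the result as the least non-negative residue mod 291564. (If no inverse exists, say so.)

Apply the Euclidean algorithm to 291564 and 11527:
291564 = 25·11527 + 3389
11527 = 3·3389 + 1360
3389 = 2·1360 + 669
1360 = 2·669 + 22
669 = 30·22 + 9
22 = 2·9 + 4
9 = 2·4 + 1
4 = 4·1 + 0
gcd = 1, so the inverse exists. Back-substitute:
1 = 9 − 2·4
1 = −2·22 + 5·9
1 = 5·669 − 152·22
1 = −152·1360 + 309·669
1 = 309·3389 − 770·1360
1 = −770·11527 + 2619·3389
1 = 2619·291564 − 66245·11527
Thus 11527·(-66245) ≡ 1 (mod 291564); reducing, -66245 mod 291564 = 225319.

225319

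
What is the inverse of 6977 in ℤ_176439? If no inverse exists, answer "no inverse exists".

86993

Extended Euclidean algorithm:
176439 = 25×6977 + 2014
6977 = 3×2014 + 935
2014 = 2×935 + 144
935 = 6×144 + 71
144 = 2×71 + 2
71 = 35×2 + 1
2 = 2×1 + 0
Since gcd(6977, 176439) = 1, back-substitute to write 1 as a combination:
1 = 71 − 35·2
1 = −35·144 + 71·71
1 = 71·935 − 461·144
1 = −461·2014 + 993·935
1 = 993·6977 − 3440·2014
1 = −3440·176439 + 86993·6977
So 6977·86993 ≡ 1 (mod 176439).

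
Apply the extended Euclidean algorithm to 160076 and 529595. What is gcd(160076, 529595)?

1

Euclidean algorithm:
529595 = 3*160076 + 49367
160076 = 3*49367 + 11975
49367 = 4*11975 + 1467
11975 = 8*1467 + 239
1467 = 6*239 + 33
239 = 7*33 + 8
33 = 4*8 + 1
8 = 8*1 + 0
gcd(160076, 529595) = 1.
Working backward:
1 = 33 − 4·8
1 = −4·239 + 29·33
1 = 29·1467 − 178·239
1 = −178·11975 + 1453·1467
1 = 1453·49367 − 5990·11975
1 = −5990·160076 + 19423·49367
1 = 19423·529595 − 64259·160076
So 1 = (19423)·529595 + (-64259)·160076.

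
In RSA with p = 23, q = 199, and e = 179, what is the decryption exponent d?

4283

φ(n) = (p−1)(q−1) = 22·198 = 4356.
Need d with 179·d ≡ 1 (mod 4356). Apply the extended Euclidean algorithm:
4356 = 24*179 + 60
179 = 2*60 + 59
60 = 1*59 + 1
59 = 59*1 + 0
Back-substitute:
1 = 60 − 59
1 = −179 + 3·60
1 = 3·4356 − 73·179
So 179·(-73) ≡ 1 (mod 4356), hence d ≡ -73 ≡ 4283 (mod 4356).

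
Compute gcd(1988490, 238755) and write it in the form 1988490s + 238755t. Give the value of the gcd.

Apply Euclid's algorithm to 1988490 and 238755:
1988490 = 8*238755 + 78450
238755 = 3*78450 + 3405
78450 = 23*3405 + 135
3405 = 25*135 + 30
135 = 4*30 + 15
30 = 2*15 + 0
gcd(1988490, 238755) = 15.
Back-substituting:
15 = 135 − 4·30
15 = −4·3405 + 101·135
15 = 101·78450 − 2327·3405
15 = −2327·238755 + 7082·78450
15 = 7082·1988490 − 58983·238755
So 15 = (7082)·1988490 + (-58983)·238755.

15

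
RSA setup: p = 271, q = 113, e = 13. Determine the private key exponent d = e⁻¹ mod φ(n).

13957

φ(n) = (p−1)(q−1) = 270·112 = 30240.
Need d with 13·d ≡ 1 (mod 30240). Apply the extended Euclidean algorithm:
30240 = 2326*13 + 2
13 = 6*2 + 1
2 = 2*1 + 0
Back-substitute:
1 = 13 − 6·2
1 = −6·30240 + 13957·13
So 13·13957 ≡ 1 (mod 30240), hence d = 13957.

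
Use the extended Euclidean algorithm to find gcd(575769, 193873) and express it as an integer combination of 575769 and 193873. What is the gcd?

1

Euclidean algorithm:
575769 = 2·193873 + 188023
193873 = 1·188023 + 5850
188023 = 32·5850 + 823
5850 = 7·823 + 89
823 = 9·89 + 22
89 = 4·22 + 1
22 = 22·1 + 0
gcd(575769, 193873) = 1.
Back-substituting:
1 = 89 − 4·22
1 = −4·823 + 37·89
1 = 37·5850 − 263·823
1 = −263·188023 + 8453·5850
1 = 8453·193873 − 8716·188023
1 = −8716·575769 + 25885·193873
So 1 = (-8716)·575769 + (25885)·193873.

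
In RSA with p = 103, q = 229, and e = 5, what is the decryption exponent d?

18605

φ(n) = (p−1)(q−1) = 102·228 = 23256.
Need d with 5·d ≡ 1 (mod 23256). Apply the extended Euclidean algorithm:
23256 = 4651·5 + 1
5 = 5·1 + 0
Back-substitute:
1 = 23256 − 4651·5
So 5·(-4651) ≡ 1 (mod 23256), hence d ≡ -4651 ≡ 18605 (mod 23256).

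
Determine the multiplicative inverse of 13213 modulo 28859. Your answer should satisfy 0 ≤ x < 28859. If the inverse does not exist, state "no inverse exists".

7022

Run Euclid on (28859, 13213):
28859 = 2*13213 + 2433
13213 = 5*2433 + 1048
2433 = 2*1048 + 337
1048 = 3*337 + 37
337 = 9*37 + 4
37 = 9*4 + 1
4 = 4*1 + 0
The gcd is 1. Working backward:
1 = 37 − 9·4
1 = −9·337 + 82·37
1 = 82·1048 − 255·337
1 = −255·2433 + 592·1048
1 = 592·13213 − 3215·2433
1 = −3215·28859 + 7022·13213
So 13213·7022 ≡ 1 (mod 28859).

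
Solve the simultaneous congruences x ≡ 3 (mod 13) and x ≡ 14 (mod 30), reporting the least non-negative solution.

Write x = 3 + 13·k. Then 13·k ≡ 14 − 3 ≡ 11 (mod 30).
Need 13⁻¹ mod 30. Extended Euclid on (30, 13):
30 = 2*13 + 4
13 = 3*4 + 1
4 = 4*1 + 0
Back-substitute:
1 = 13 − 3·4
1 = −3·30 + 7·13
13⁻¹ ≡ 7 (mod 30), so k ≡ 7·11 ≡ 17 (mod 30).
x = 3 + 13·17 = 224.

224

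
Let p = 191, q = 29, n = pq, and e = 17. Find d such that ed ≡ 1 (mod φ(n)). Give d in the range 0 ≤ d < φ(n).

313

φ(n) = (p−1)(q−1) = 190·28 = 5320.
Need d with 17·d ≡ 1 (mod 5320). Apply the extended Euclidean algorithm:
5320 = 312·17 + 16
17 = 1·16 + 1
16 = 16·1 + 0
Back-substitute:
1 = 17 − 16
1 = −5320 + 313·17
So 17·313 ≡ 1 (mod 5320), hence d = 313.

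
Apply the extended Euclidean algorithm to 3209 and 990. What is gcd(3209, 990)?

Apply Euclid's algorithm to 3209 and 990:
3209 = 3·990 + 239
990 = 4·239 + 34
239 = 7·34 + 1
34 = 34·1 + 0
gcd(3209, 990) = 1.
Back-substituting:
1 = 239 − 7·34
1 = −7·990 + 29·239
1 = 29·3209 − 94·990
So 1 = (29)·3209 + (-94)·990.

1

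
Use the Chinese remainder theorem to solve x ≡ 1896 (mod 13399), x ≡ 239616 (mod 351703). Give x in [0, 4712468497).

Write x = 1896 + 13399·k. Then 13399·k ≡ 239616 − 1896 ≡ 237720 (mod 351703).
Need 13399⁻¹ mod 351703. Extended Euclid on (351703, 13399):
351703 = 26×13399 + 3329
13399 = 4×3329 + 83
3329 = 40×83 + 9
83 = 9×9 + 2
9 = 4×2 + 1
2 = 2×1 + 0
Back-substitute:
1 = 9 − 4·2
1 = −4·83 + 37·9
1 = 37·3329 − 1484·83
1 = −1484·13399 + 5973·3329
1 = 5973·351703 − 156782·13399
13399⁻¹ ≡ 194921 (mod 351703), so k ≡ 194921·237720 ≡ 101573 (mod 351703).
x = 1896 + 13399·101573 = 1360978523.

1360978523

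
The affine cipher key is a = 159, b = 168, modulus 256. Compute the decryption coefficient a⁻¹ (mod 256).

gcd(256, 159) by repeated division:
256 = 1*159 + 97
159 = 1*97 + 62
97 = 1*62 + 35
62 = 1*35 + 27
35 = 1*27 + 8
27 = 3*8 + 3
8 = 2*3 + 2
3 = 1*2 + 1
2 = 2*1 + 0
The gcd is 1. Working backward:
1 = 3 − 2
1 = −8 + 3·3
1 = 3·27 − 10·8
1 = −10·35 + 13·27
1 = 13·62 − 23·35
1 = −23·97 + 36·62
1 = 36·159 − 59·97
1 = −59·256 + 95·159
So 159·95 ≡ 1 (mod 256).

95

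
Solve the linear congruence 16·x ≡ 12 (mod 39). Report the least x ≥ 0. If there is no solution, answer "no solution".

First find gcd(16, 39):
39 = 2*16 + 7
16 = 2*7 + 2
7 = 3*2 + 1
2 = 2*1 + 0
gcd = 1, so a unique solution mod 39 exists.
Back-substitute for the Bézout coefficients:
1 = 7 − 3·2
1 = −3·16 + 7·7
1 = 7·39 − 17·16
So 16·(-17) ≡ 1 (mod 39), giving 16⁻¹ ≡ 22.
x ≡ 16⁻¹·12 ≡ 22·12 ≡ 30 (mod 39).

30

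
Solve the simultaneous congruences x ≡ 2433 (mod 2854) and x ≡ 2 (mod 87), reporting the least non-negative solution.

Write x = 2433 + 2854·k. Then 2854·k ≡ 2 − 2433 ≡ 5 (mod 87).
Need 2854⁻¹ mod 87. Extended Euclid on (87, 70):
87 = 1*70 + 17
70 = 4*17 + 2
17 = 8*2 + 1
2 = 2*1 + 0
Back-substitute:
1 = 17 − 8·2
1 = −8·70 + 33·17
1 = 33·87 − 41·70
2854⁻¹ ≡ 46 (mod 87), so k ≡ 46·5 ≡ 56 (mod 87).
x = 2433 + 2854·56 = 162257.

162257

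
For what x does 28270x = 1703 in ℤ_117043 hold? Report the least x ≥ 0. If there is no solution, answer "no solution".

109835

First find gcd(28270, 117043):
117043 = 4×28270 + 3963
28270 = 7×3963 + 529
3963 = 7×529 + 260
529 = 2×260 + 9
260 = 28×9 + 8
9 = 1×8 + 1
8 = 8×1 + 0
gcd = 1, so a unique solution mod 117043 exists.
Back-substitute for the Bézout coefficients:
1 = 9 − 8
1 = −260 + 29·9
1 = 29·529 − 59·260
1 = −59·3963 + 442·529
1 = 442·28270 − 3153·3963
1 = −3153·117043 + 13054·28270
So 28270·(13054) ≡ 1 (mod 117043), giving 28270⁻¹ ≡ 13054.
x ≡ 28270⁻¹·1703 ≡ 13054·1703 ≡ 109835 (mod 117043).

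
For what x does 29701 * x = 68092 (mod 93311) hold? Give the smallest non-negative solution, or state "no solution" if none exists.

First find gcd(29701, 93311):
93311 = 3·29701 + 4208
29701 = 7·4208 + 245
4208 = 17·245 + 43
245 = 5·43 + 30
43 = 1·30 + 13
30 = 2·13 + 4
13 = 3·4 + 1
4 = 4·1 + 0
gcd = 1, so a unique solution mod 93311 exists.
Back-substitute for the Bézout coefficients:
1 = 13 − 3·4
1 = −3·30 + 7·13
1 = 7·43 − 10·30
1 = −10·245 + 57·43
1 = 57·4208 − 979·245
1 = −979·29701 + 6910·4208
1 = 6910·93311 − 21709·29701
So 29701·(-21709) ≡ 1 (mod 93311), giving 29701⁻¹ ≡ 71602.
x ≡ 29701⁻¹·68092 ≡ 71602·68092 ≡ 23634 (mod 93311).

23634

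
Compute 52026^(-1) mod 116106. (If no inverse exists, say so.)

no inverse exists

Compute gcd(52026, 116106):
116106 = 2·52026 + 12054
52026 = 4·12054 + 3810
12054 = 3·3810 + 624
3810 = 6·624 + 66
624 = 9·66 + 30
66 = 2·30 + 6
30 = 5·6 + 0
gcd(52026, 116106) = 6 ≠ 1, so 52026 has no multiplicative inverse modulo 116106.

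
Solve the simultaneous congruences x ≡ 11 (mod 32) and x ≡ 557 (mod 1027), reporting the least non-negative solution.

10827

Write x = 11 + 32·k. Then 32·k ≡ 557 − 11 ≡ 546 (mod 1027).
Need 32⁻¹ mod 1027. Extended Euclid on (1027, 32):
1027 = 32·32 + 3
32 = 10·3 + 2
3 = 1·2 + 1
2 = 2·1 + 0
Back-substitute:
1 = 3 − 2
1 = −32 + 11·3
1 = 11·1027 − 353·32
32⁻¹ ≡ 674 (mod 1027), so k ≡ 674·546 ≡ 338 (mod 1027).
x = 11 + 32·338 = 10827.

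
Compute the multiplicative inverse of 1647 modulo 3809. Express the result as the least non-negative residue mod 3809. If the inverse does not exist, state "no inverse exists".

Run Euclid on (3809, 1647):
3809 = 2*1647 + 515
1647 = 3*515 + 102
515 = 5*102 + 5
102 = 20*5 + 2
5 = 2*2 + 1
2 = 2*1 + 0
gcd = 1, so the inverse exists. Back-substitute:
1 = 5 − 2·2
1 = −2·102 + 41·5
1 = 41·515 − 207·102
1 = −207·1647 + 662·515
1 = 662·3809 − 1531·1647
So 1647·(-1531) ≡ 1 (mod 3809), and -1531 ≡ 2278 (mod 3809).

2278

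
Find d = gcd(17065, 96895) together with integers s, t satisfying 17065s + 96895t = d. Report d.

5

Repeated division:
96895 = 5·17065 + 11570
17065 = 1·11570 + 5495
11570 = 2·5495 + 580
5495 = 9·580 + 275
580 = 2·275 + 30
275 = 9·30 + 5
30 = 6·5 + 0
gcd(17065, 96895) = 5.
Back-substituting:
5 = 275 − 9·30
5 = −9·580 + 19·275
5 = 19·5495 − 180·580
5 = −180·11570 + 379·5495
5 = 379·17065 − 559·11570
5 = −559·96895 + 3174·17065
So 5 = (-559)·96895 + (3174)·17065.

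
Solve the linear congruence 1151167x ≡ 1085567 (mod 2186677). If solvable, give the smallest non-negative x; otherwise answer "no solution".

First find gcd(1151167, 2186677):
2186677 = 1*1151167 + 1035510
1151167 = 1*1035510 + 115657
1035510 = 8*115657 + 110254
115657 = 1*110254 + 5403
110254 = 20*5403 + 2194
5403 = 2*2194 + 1015
2194 = 2*1015 + 164
1015 = 6*164 + 31
164 = 5*31 + 9
31 = 3*9 + 4
9 = 2*4 + 1
4 = 4*1 + 0
gcd = 1, so a unique solution mod 2186677 exists.
Back-substitute for the Bézout coefficients:
1 = 9 − 2·4
1 = −2·31 + 7·9
1 = 7·164 − 37·31
1 = −37·1015 + 229·164
1 = 229·2194 − 495·1015
1 = −495·5403 + 1219·2194
1 = 1219·110254 − 24875·5403
1 = −24875·115657 + 26094·110254
1 = 26094·1035510 − 233627·115657
1 = −233627·1151167 + 259721·1035510
1 = 259721·2186677 − 493348·1151167
So 1151167·(-493348) ≡ 1 (mod 2186677), giving 1151167⁻¹ ≡ 1693329.
x ≡ 1151167⁻¹·1085567 ≡ 1693329·1085567 ≡ 809201 (mod 2186677).

809201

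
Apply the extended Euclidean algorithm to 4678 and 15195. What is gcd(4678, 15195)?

Apply Euclid's algorithm to 15195 and 4678:
15195 = 3×4678 + 1161
4678 = 4×1161 + 34
1161 = 34×34 + 5
34 = 6×5 + 4
5 = 1×4 + 1
4 = 4×1 + 0
gcd(4678, 15195) = 1.
Express as a combination:
1 = 5 − 4
1 = −34 + 7·5
1 = 7·1161 − 239·34
1 = −239·4678 + 963·1161
1 = 963·15195 − 3128·4678
So 1 = (963)·15195 + (-3128)·4678.

1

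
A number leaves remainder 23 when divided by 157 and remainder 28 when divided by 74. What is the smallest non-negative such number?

Write x = 23 + 157·k. Then 157·k ≡ 28 − 23 ≡ 5 (mod 74).
Need 157⁻¹ mod 74. Extended Euclid on (74, 9):
74 = 8*9 + 2
9 = 4*2 + 1
2 = 2*1 + 0
Back-substitute:
1 = 9 − 4·2
1 = −4·74 + 33·9
157⁻¹ ≡ 33 (mod 74), so k ≡ 33·5 ≡ 17 (mod 74).
x = 23 + 157·17 = 2692.

2692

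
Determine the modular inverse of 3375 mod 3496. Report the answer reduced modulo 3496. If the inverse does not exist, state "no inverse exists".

2687

Extended Euclidean algorithm:
3496 = 1*3375 + 121
3375 = 27*121 + 108
121 = 1*108 + 13
108 = 8*13 + 4
13 = 3*4 + 1
4 = 4*1 + 0
The gcd is 1. Working backward:
1 = 13 − 3·4
1 = −3·108 + 25·13
1 = 25·121 − 28·108
1 = −28·3375 + 781·121
1 = 781·3496 − 809·3375
Thus 3375·(-809) ≡ 1 (mod 3496); reducing, -809 mod 3496 = 2687.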